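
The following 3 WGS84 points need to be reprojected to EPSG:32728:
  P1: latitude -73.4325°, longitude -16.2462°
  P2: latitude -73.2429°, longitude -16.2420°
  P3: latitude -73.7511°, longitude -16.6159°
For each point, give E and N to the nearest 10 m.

UTM zone 28S: λ₀ = -15°, k₀ = 0.9996.
P1 (-73.4325°, -16.2462°) → (460339.199, 1850859.126) m.
P2 (-73.2429°, -16.2420°) → (460033.625, 1872008.881) m.
P3 (-73.7511°, -16.6159°) → (449537.180, 1815046.540) m.

P1: E 460340 m, N 1850860 m; P2: E 460030 m, N 1872010 m; P3: E 449540 m, N 1815050 m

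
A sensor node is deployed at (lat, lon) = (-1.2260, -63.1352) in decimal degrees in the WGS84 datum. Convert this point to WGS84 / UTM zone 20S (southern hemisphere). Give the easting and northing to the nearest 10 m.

Zone 20 central meridian λ₀ = 6×20 − 183 = -63°; Δλ = -0.1352°.
Transverse Mercator on WGS84 with k₀ = 0.9996 gives E = 484959.032 m, N = 9864489.576 m.

E 484960 m, N 9864490 m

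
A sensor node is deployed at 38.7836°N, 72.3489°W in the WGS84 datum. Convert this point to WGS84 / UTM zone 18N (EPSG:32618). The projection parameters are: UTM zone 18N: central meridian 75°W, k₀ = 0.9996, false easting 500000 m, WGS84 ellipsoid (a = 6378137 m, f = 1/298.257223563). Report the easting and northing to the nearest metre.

Zone 18 central meridian λ₀ = 6×18 − 183 = -75°; Δλ = +2.6511°.
Transverse Mercator on WGS84 with k₀ = 0.9996 gives E = 730278.891 m, N = 4296101.294 m.

E 730279 m, N 4296101 m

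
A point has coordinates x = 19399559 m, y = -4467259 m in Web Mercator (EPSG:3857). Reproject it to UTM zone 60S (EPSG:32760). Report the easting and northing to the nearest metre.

Web Mercator inverse (R = 6378137 m) → φ = -37.20170300°, λ = 174.26920355°.
UTM 60S forward: E = 257642.892 m, N = 5879258.144 m.

E 257643 m, N 5879258 m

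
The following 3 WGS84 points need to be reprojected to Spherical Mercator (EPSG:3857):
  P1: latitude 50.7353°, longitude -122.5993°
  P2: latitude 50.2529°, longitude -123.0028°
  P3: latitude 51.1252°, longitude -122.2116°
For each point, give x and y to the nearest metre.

P1: x -13647692 m, y 6574604 m; P2: x -13692609 m, y 6490189 m; P3: x -13604533 m, y 6643470 m

Web Mercator: x = R·λ, y = R·ln tan(π/4+φ/2), R = 6378137 m.
P1 (50.7353°, -122.5993°) → (-13647691.648, 6574604.249) m.
P2 (50.2529°, -123.0028°) → (-13692609.062, 6490189.410) m.
P3 (51.1252°, -122.2116°) → (-13604533.081, 6643470.105) m.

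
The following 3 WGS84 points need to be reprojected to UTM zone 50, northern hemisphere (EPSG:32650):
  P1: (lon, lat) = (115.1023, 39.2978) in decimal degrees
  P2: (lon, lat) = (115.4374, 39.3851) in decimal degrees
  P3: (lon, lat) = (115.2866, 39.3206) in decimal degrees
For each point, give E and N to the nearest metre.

P1: E 336360 m, N 4351541 m; P2: E 365425 m, N 4360678 m; P3: E 352301 m, N 4353755 m

UTM zone 50N: λ₀ = 117°, k₀ = 0.9996.
P1 (39.2978°, 115.1023°) → (336359.899, 4351541.327) m.
P2 (39.3851°, 115.4374°) → (365424.968, 4360677.545) m.
P3 (39.3206°, 115.2866°) → (352301.179, 4353754.512) m.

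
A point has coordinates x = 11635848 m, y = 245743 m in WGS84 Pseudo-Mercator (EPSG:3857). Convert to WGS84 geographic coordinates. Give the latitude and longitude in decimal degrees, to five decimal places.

lat 2.20700°, lon 104.52660°

R = 6378137 m. λ = x/R = 104.52660102°.
φ = 2·arctan(exp(y/R)) − 90° = 2·arctan(1.03928) − 90° = 2.20700095°.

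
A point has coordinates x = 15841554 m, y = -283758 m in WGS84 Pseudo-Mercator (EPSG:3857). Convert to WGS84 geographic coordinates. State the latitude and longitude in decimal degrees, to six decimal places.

lat -2.548201°, lon 142.307101°

R = 6378137 m. λ = x/R = 142.30710082°.
φ = 2·arctan(exp(y/R)) − 90° = 2·arctan(0.95649) − 90° = -2.54820102°.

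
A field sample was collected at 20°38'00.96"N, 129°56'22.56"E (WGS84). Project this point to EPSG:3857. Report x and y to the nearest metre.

x 14464810 m, y 2348243 m

Web Mercator is spherical with R = a = 6378137 m.
x = R·λ = 6378137 × 2.267873849 = 14464810.106 m.
y = R·ln tan(π/4 + φ/2) = 6378137 × 0.368170602 = 2348242.542 m.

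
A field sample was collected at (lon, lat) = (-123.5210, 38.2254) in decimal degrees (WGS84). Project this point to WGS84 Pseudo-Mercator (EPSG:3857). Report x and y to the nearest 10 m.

Web Mercator is spherical with R = a = 6378137 m.
x = R·λ = 6378137 × -2.155848145 = -13750294.822 m.
y = R·ln tan(π/4 + φ/2) = 6378137 × 0.722987981 = 4611316.389 m.

x -13750290 m, y 4611320 m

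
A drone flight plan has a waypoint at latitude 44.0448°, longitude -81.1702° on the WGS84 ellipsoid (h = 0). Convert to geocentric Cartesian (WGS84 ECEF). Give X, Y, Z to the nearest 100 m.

WGS84: a = 6378137 m, e² = 0.006694380; N(φ) = a/√(1−e²sin²φ) = 6388480.677 m.
X = (N+h)·cosφ·cosλ = 704873.704 m; Y = (N+h)·cosφ·sinλ = -4537595.582 m; Z = (N(1−e²)+h)·sinφ = 4411671.024 m.

X 704900 m, Y -4537600 m, Z 4411700 m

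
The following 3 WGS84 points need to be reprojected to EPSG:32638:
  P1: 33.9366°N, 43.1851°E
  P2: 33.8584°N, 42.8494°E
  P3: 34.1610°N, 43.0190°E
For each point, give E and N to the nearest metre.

P1: E 332263 m, N 3756610 m; P2: E 301050 m, N 3748537 m; P3: E 317391 m, N 3781781 m

UTM zone 38N: λ₀ = 45°, k₀ = 0.9996.
P1 (33.9366°, 43.1851°) → (332262.854, 3756609.770) m.
P2 (33.8584°, 42.8494°) → (301049.963, 3748536.676) m.
P3 (34.1610°, 43.0190°) → (317391.257, 3781780.628) m.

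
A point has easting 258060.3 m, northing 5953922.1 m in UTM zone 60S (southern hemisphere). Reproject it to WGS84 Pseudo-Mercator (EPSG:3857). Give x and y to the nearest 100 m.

Unproject from UTM 60S (λ₀ = 177°) → φ = -36.52950018°, λ = 174.29770026°.
Web Mercator (R = 6378137 m): x = 19402731.239 m, y = -4373726.526 m.

x 19402700 m, y -4373700 m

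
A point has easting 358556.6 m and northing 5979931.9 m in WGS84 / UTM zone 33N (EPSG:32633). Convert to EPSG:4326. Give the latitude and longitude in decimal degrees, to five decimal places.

Zone 33N: λ₀ = 15°, k₀ = 0.9996, false easting 500000 m.
Meridian distance M = (N − FN)/k₀ = 5982324.8 m.
Inverse transverse Mercator on WGS84 gives φ = 53.94839971°, λ = 12.84469936°.

lat 53.94840°, lon 12.84470°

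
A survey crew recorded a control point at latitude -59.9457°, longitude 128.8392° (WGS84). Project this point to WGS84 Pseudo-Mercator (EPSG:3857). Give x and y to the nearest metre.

x 14342314 m, y -8387659 m

Web Mercator is spherical with R = a = 6378137 m.
x = R·λ = 6378137 × 2.248668246 = 14342314.138 m.
y = R·ln tan(π/4 + φ/2) = 6378137 × -1.315064023 = -8387658.503 m.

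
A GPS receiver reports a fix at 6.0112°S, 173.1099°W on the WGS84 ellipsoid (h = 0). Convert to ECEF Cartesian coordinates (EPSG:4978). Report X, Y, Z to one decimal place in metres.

X -6297488.5 m, Y -760975.8 m, Z -663489.7 m

WGS84: a = 6378137 m, e² = 0.006694380; N(φ) = a/√(1−e²sin²φ) = 6378371.143 m.
X = (N+h)·cosφ·cosλ = -6297488.542 m; Y = (N+h)·cosφ·sinλ = -760975.810 m; Z = (N(1−e²)+h)·sinφ = -663489.728 m.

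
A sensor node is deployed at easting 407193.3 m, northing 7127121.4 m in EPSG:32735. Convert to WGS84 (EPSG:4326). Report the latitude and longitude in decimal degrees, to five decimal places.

lat -25.97170°, lon 26.07290°

Zone 35S: λ₀ = 27°, k₀ = 0.9996, false easting 500000 m, false northing 10000000 m.
Meridian distance M = (N − FN)/k₀ = -2874028.2 m.
Inverse transverse Mercator on WGS84 gives φ = -25.97169968°, λ = 26.07290039°.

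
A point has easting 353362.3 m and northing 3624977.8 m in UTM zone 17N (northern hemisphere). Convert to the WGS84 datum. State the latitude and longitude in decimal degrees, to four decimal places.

lat 32.7529°, lon -82.5653°

Zone 17N: λ₀ = -81°, k₀ = 0.9996, false easting 500000 m.
Meridian distance M = (N − FN)/k₀ = 3626428.4 m.
Inverse transverse Mercator on WGS84 gives φ = 32.75289998°, λ = -82.56530040°.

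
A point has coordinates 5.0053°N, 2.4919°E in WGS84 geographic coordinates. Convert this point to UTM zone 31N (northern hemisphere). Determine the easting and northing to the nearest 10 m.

E 443670 m, N 553270 m

Zone 31 central meridian λ₀ = 6×31 − 183 = 3°; Δλ = -0.5081°.
Transverse Mercator on WGS84 with k₀ = 0.9996 gives E = 443674.628 m, N = 553271.941 m.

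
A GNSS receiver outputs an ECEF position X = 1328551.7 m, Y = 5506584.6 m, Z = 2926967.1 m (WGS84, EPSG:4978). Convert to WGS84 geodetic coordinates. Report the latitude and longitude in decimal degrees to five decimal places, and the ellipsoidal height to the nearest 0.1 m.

lat 27.48320°, lon 76.43570°, h 2488.0 m

λ = atan2(Y, X) = 76.43569995°; p = √(X²+Y²) = 5664585.0 m.
Bowring's method on WGS84 (a = 6378137 m, b = 6356752.314 m) gives φ = 27.48320036°, h = 2488.009 m.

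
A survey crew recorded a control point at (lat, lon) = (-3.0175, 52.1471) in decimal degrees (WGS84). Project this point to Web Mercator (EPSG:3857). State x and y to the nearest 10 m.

Web Mercator is spherical with R = a = 6378137 m.
x = R·λ = 6378137 × 0.910138590 = 5804988.618 m.
y = R·ln tan(π/4 + φ/2) = 6378137 × -0.052689673 = -336061.952 m.

x 5804990 m, y -336060 m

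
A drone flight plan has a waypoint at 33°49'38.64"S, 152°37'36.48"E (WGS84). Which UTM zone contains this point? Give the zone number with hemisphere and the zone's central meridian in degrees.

UTM zone = ⌊(λ + 180)/6⌋ + 1; 152.6268° ∈ [150°, 156°) → zone 56.
Hemisphere: S (φ < 0).
Central meridian λ₀ = 6×56 − 183 = 153°.

Zone 56S, central meridian 153°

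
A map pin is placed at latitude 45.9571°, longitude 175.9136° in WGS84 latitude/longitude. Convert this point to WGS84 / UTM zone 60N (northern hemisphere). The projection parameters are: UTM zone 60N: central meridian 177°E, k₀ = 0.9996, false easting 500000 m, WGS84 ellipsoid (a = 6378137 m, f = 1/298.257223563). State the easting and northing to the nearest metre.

Zone 60 central meridian λ₀ = 6×60 − 183 = 177°; Δλ = -1.0864°.
Transverse Mercator on WGS84 with k₀ = 0.9996 gives E = 415812.706 m, N = 5089854.784 m.

E 415813 m, N 5089855 m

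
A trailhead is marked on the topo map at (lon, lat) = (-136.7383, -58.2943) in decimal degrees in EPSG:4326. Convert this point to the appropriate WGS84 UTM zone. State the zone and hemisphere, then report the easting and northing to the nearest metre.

Zone 8S: E 398102 m, N 3537209 m

Longitude -136.7383° lies in the 6° band [-138°, -132°), giving zone 8; latitude is south of the equator, so 8S.
Zone 8 central meridian λ₀ = 6×8 − 183 = -135°; Δλ = -1.7383°.
Transverse Mercator on WGS84 with k₀ = 0.9996 gives E = 398101.841 m, N = 3537208.534 m.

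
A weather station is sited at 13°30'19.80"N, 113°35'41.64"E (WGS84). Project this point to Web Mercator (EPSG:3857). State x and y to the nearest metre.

Web Mercator is spherical with R = a = 6378137 m.
x = R·λ = 6378137 × 1.982605018 = 12645326.425 m.
y = R·ln tan(π/4 + φ/2) = 6378137 × 0.237929055 = 1517544.107 m.

x 12645326 m, y 1517544 m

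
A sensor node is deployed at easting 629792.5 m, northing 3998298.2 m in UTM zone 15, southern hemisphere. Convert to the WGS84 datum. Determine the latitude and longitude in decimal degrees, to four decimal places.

lat -54.1470°, lon -91.0128°

Zone 15S: λ₀ = -93°, k₀ = 0.9996, false easting 500000 m, false northing 10000000 m.
Meridian distance M = (N − FN)/k₀ = -6004103.4 m.
Inverse transverse Mercator on WGS84 gives φ = -54.14700006°, λ = -91.01280075°.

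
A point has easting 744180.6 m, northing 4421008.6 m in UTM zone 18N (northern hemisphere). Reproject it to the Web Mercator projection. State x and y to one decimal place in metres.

x -8030988.9 m, y 4852001.6 m

Unproject from UTM 18N (λ₀ = -75°) → φ = 39.90399983°, λ = -72.14360055°.
Web Mercator (R = 6378137 m): x = -8030988.878 m, y = 4852001.588 m.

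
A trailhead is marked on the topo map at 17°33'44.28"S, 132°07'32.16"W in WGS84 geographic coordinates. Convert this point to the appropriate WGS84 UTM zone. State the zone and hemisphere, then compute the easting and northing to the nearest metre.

Zone 8S: E 805139 m, N 8055928 m

Longitude -132.1256° lies in the 6° band [-138°, -132°), giving zone 8; latitude is south of the equator, so 8S.
Zone 8 central meridian λ₀ = 6×8 − 183 = -135°; Δλ = +2.8744°.
Transverse Mercator on WGS84 with k₀ = 0.9996 gives E = 805138.800 m, N = 8055927.859 m.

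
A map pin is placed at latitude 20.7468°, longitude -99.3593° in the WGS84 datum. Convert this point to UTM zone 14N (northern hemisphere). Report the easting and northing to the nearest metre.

Zone 14 central meridian λ₀ = 6×14 − 183 = -99°; Δλ = -0.3593°.
Transverse Mercator on WGS84 with k₀ = 0.9996 gives E = 462595.581 m, N = 2294167.261 m.

E 462596 m, N 2294167 m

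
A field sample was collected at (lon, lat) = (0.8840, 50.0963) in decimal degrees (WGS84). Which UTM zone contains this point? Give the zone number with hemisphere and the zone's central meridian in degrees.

UTM zone = ⌊(λ + 180)/6⌋ + 1; 0.8840° ∈ [0°, 6°) → zone 31.
Hemisphere: N (φ ≥ 0).
Central meridian λ₀ = 6×31 − 183 = 3°.

Zone 31N, central meridian 3°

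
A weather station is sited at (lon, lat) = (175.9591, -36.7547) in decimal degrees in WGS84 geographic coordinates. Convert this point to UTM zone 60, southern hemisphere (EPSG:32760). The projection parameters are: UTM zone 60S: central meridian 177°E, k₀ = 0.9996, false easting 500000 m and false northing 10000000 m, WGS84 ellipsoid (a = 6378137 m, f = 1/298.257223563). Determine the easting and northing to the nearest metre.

Zone 60 central meridian λ₀ = 6×60 − 183 = 177°; Δλ = -1.0409°.
Transverse Mercator on WGS84 with k₀ = 0.9996 gives E = 407086.684 m, N = 5931833.929 m.

E 407087 m, N 5931834 m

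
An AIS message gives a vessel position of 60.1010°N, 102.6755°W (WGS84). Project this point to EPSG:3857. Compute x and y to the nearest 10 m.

Web Mercator is spherical with R = a = 6378137 m.
x = R·λ = 6378137 × -1.792025536 = -11429784.377 m.
y = R·ln tan(π/4 + φ/2) = 6378137 × 1.320488857 = 8422258.837 m.

x -11429780 m, y 8422260 m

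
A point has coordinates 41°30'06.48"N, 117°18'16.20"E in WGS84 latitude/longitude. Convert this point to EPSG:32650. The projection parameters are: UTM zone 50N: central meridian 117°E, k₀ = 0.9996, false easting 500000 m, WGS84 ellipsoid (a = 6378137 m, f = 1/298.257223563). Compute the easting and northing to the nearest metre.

E 525414 m, N 4594509 m

Zone 50 central meridian λ₀ = 6×50 − 183 = 117°; Δλ = +0.3045°.
Transverse Mercator on WGS84 with k₀ = 0.9996 gives E = 525413.725 m, N = 4594508.806 m.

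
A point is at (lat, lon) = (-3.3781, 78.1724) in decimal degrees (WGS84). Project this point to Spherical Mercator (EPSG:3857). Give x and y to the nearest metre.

Web Mercator is spherical with R = a = 6378137 m.
x = R·λ = 6378137 × 1.364365764 = 8702111.762 m.
y = R·ln tan(π/4 + φ/2) = 6378137 × -0.058993156 = -376266.429 m.

x 8702112 m, y -376266 m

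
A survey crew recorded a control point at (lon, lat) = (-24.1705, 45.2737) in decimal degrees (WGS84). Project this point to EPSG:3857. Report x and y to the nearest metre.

x -2690648 m, y 5664713 m

Web Mercator is spherical with R = a = 6378137 m.
x = R·λ = 6378137 × -0.421854807 = -2690647.752 m.
y = R·ln tan(π/4 + φ/2) = 6378137 × 0.888145451 = 5664713.359 m.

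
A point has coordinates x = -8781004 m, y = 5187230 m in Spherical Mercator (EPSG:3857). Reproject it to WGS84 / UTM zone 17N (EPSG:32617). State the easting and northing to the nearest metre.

E 675005 m, N 4671380 m

Web Mercator inverse (R = 6378137 m) → φ = 42.17500167°, λ = -78.88110103°.
UTM 17N forward: E = 675004.538 m, N = 4671379.914 m.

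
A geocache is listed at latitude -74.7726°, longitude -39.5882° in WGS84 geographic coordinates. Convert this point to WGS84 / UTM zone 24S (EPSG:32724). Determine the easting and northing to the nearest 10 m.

E 482760 m, N 1701680 m

Zone 24 central meridian λ₀ = 6×24 − 183 = -39°; Δλ = -0.5882°.
Transverse Mercator on WGS84 with k₀ = 0.9996 gives E = 482755.445 m, N = 1701679.390 m.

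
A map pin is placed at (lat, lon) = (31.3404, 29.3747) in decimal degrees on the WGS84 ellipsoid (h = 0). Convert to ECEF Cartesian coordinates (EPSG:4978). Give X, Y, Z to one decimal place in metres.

X 4751437.4 m, Y 2674533.9 m, Z 3298185.9 m

WGS84: a = 6378137 m, e² = 0.006694380; N(φ) = a/√(1−e²sin²φ) = 6383920.279 m.
X = (N+h)·cosφ·cosλ = 4751437.419 m; Y = (N+h)·cosφ·sinλ = 2674533.854 m; Z = (N(1−e²)+h)·sinφ = 3298185.904 m.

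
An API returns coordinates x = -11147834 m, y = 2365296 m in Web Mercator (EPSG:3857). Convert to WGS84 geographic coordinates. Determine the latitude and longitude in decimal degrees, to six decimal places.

R = 6378137 m. λ = x/R = -100.14269667°.
φ = 2·arctan(exp(y/R)) − 90° = 2·arctan(1.44896) − 90° = 20.77689924°.

lat 20.776899°, lon -100.142697°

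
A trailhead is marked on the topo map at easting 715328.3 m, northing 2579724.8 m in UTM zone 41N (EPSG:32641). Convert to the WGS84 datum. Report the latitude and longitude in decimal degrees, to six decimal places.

lat 23.312900°, lon 65.105700°

Zone 41N: λ₀ = 63°, k₀ = 0.9996, false easting 500000 m.
Meridian distance M = (N − FN)/k₀ = 2580757.1 m.
Inverse transverse Mercator on WGS84 gives φ = 23.31290013°, λ = 65.10570033°.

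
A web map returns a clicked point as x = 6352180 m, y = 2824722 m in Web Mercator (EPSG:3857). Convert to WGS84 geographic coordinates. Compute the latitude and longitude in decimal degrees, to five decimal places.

lat 24.58390°, lon 57.06260°

R = 6378137 m. λ = x/R = 57.06260381°.
φ = 2·arctan(exp(y/R)) − 90° = 2·arctan(1.55718) − 90° = 24.58389991°.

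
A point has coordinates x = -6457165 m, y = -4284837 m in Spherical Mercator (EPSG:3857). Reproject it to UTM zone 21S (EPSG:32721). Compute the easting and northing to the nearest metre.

E 409226 m, N 6028317 m

Web Mercator inverse (R = 6378137 m) → φ = -35.88520331°, λ = -58.00570012°.
UTM 21S forward: E = 409225.985 m, N = 6028317.050 m.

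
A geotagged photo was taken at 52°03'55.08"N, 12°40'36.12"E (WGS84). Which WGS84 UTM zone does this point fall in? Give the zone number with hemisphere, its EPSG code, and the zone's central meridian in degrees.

UTM zone = ⌊(λ + 180)/6⌋ + 1; 12.6767° ∈ [12°, 18°) → zone 33.
Hemisphere: N (φ ≥ 0).
Central meridian λ₀ = 6×33 − 183 = 15°.
EPSG code: 32633.

Zone 33N (EPSG:32633), central meridian 15°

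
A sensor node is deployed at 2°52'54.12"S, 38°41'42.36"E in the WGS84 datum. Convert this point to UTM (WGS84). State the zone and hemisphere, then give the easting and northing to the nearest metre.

Longitude 38.6951° lies in the 6° band [36°, 42°), giving zone 37; latitude is south of the equator, so 37S.
Zone 37 central meridian λ₀ = 6×37 − 183 = 39°; Δλ = -0.3049°.
Transverse Mercator on WGS84 with k₀ = 0.9996 gives E = 466114.720 m, N = 9681478.338 m.

Zone 37S: E 466115 m, N 9681478 m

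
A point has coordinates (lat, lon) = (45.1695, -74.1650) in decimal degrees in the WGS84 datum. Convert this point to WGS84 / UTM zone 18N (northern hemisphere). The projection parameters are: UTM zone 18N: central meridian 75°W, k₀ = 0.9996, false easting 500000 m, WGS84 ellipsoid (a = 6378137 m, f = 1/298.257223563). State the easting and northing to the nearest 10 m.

E 565620 m, N 5002120 m

Zone 18 central meridian λ₀ = 6×18 − 183 = -75°; Δλ = +0.8350°.
Transverse Mercator on WGS84 with k₀ = 0.9996 gives E = 565616.437 m, N = 5002119.082 m.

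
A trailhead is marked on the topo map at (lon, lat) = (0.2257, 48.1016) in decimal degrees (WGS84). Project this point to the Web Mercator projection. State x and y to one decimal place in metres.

Web Mercator is spherical with R = a = 6378137 m.
x = R·λ = 6378137 × 0.003939208 = 25124.809 m.
y = R·ln tan(π/4 + φ/2) = 6378137 × 0.960119566 = 6123774.129 m.

x 25124.8 m, y 6123774.1 m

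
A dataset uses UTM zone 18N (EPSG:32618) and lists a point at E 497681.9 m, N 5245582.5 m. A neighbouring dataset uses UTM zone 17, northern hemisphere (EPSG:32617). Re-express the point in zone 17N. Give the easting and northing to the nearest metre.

UTM 18N → geographic: φ = 47.36369984°, λ = -75.03070000°.
UTM 17N (λ₀ = -81°) forward: E = 950663.274 m, N = 5262882.703 m.

E 950663 m, N 5262883 m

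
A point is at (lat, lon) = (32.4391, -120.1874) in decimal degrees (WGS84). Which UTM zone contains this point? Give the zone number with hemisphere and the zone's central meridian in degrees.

UTM zone = ⌊(λ + 180)/6⌋ + 1; -120.1874° ∈ [-126°, -120°) → zone 10.
Hemisphere: N (φ ≥ 0).
Central meridian λ₀ = 6×10 − 183 = -123°.

Zone 10N, central meridian -123°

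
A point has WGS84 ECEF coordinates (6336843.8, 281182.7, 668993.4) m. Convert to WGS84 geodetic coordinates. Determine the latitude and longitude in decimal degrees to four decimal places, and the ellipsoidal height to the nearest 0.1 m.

λ = atan2(Y, X) = 2.54070029°; p = √(X²+Y²) = 6343079.1 m.
Bowring's method on WGS84 (a = 6378137 m, b = 6356752.314 m) gives φ = 6.06090002°, h = 359.792 m.

lat 6.0609°, lon 2.5407°, h 359.8 m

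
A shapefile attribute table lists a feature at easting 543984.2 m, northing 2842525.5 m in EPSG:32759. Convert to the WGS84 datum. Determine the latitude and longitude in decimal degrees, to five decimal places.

Zone 59S: λ₀ = 171°, k₀ = 0.9996, false easting 500000 m, false northing 10000000 m.
Meridian distance M = (N − FN)/k₀ = -7160338.6 m.
Inverse transverse Mercator on WGS84 gives φ = -64.53970031°, λ = 171.91700090°.

lat -64.53970°, lon 171.91700°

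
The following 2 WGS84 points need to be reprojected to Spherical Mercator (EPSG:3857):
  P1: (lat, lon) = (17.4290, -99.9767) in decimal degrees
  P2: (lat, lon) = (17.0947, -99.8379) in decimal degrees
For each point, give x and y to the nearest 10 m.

P1: x -11129360 m, y 1970820 m; P2: x -11113900 m, y 1931850 m

Web Mercator: x = R·λ, y = R·ln tan(π/4+φ/2), R = 6378137 m.
P1 (17.4290°, -99.9767°) → (-11129355.335, 1970820.873) m.
P2 (17.0947°, -99.8379°) → (-11113904.190, 1931851.468) m.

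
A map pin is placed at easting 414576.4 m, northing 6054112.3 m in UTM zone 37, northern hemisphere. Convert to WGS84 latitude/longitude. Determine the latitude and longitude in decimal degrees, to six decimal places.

Zone 37N: λ₀ = 39°, k₀ = 0.9996, false easting 500000 m.
Meridian distance M = (N − FN)/k₀ = 6056534.9 m.
Inverse transverse Mercator on WGS84 gives φ = 54.62720037°, λ = 37.67680061°.

lat 54.627200°, lon 37.676801°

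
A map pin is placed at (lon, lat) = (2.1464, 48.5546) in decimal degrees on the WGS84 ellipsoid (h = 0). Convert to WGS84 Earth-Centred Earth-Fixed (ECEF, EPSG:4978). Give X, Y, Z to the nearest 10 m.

WGS84: a = 6378137 m, e² = 0.006694380; N(φ) = a/√(1−e²sin²φ) = 6390166.440 m.
X = (N+h)·cosφ·cosλ = 4226722.112 m; Y = (N+h)·cosφ·sinλ = 158414.507 m; Z = (N(1−e²)+h)·sinφ = 4757918.591 m.

X 4226720 m, Y 158410 m, Z 4757920 m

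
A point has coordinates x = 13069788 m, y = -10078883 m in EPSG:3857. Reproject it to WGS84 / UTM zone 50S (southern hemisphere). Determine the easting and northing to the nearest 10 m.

Web Mercator inverse (R = 6378137 m) → φ = -66.72760023°, λ = 117.40790321°.
UTM 50S forward: E = 517984.262 m, N = 2598926.926 m.

E 517980 m, N 2598930 m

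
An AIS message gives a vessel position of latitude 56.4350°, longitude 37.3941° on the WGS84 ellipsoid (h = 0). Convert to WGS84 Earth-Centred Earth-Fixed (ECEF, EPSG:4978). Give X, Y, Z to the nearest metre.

WGS84: a = 6378137 m, e² = 0.006694380; N(φ) = a/√(1−e²sin²φ) = 6393011.815 m.
X = (N+h)·cosφ·cosλ = 2808147.270 m; Y = (N+h)·cosφ·sinλ = 2146532.541 m; Z = (N(1−e²)+h)·sinφ = 5291374.282 m.

X 2808147 m, Y 2146533 m, Z 5291374 m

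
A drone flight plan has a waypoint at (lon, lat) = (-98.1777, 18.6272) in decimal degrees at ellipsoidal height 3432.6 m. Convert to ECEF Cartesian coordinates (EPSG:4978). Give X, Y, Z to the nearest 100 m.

WGS84: a = 6378137 m, e² = 0.006694380; N(φ) = a/√(1−e²sin²φ) = 6380316.172 m.
X = (N+h)·cosφ·cosλ = -860481.621 m; Y = (N+h)·cosφ·sinλ = -5987836.341 m; Z = (N(1−e²)+h)·sinφ = 2025385.444 m.

X -860500 m, Y -5987800 m, Z 2025400 m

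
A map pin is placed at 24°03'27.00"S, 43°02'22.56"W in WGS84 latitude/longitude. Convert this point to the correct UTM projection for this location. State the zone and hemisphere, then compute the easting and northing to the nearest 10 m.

Longitude -43.0396° lies in the 6° band [-48°, -42°), giving zone 23; latitude is south of the equator, so 23S.
Zone 23 central meridian λ₀ = 6×23 − 183 = -45°; Δλ = +1.9604°.
Transverse Mercator on WGS84 with k₀ = 0.9996 gives E = 699331.843 m, N = 7338016.878 m.

Zone 23S: E 699330 m, N 7338020 m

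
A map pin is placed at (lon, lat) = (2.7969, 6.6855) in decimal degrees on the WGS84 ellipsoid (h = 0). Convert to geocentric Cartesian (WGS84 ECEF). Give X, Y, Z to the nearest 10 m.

X 6327510 m, Y 309120 m, Z 737600 m

WGS84: a = 6378137 m, e² = 0.006694380; N(φ) = a/√(1−e²sin²φ) = 6378426.371 m.
X = (N+h)·cosφ·cosλ = 6327507.539 m; Y = (N+h)·cosφ·sinλ = 309123.578 m; Z = (N(1−e²)+h)·sinφ = 737601.438 m.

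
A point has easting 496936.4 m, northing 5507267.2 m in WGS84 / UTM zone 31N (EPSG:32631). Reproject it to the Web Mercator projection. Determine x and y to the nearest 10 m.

Unproject from UTM 31N (λ₀ = 3°) → φ = 49.71790028°, λ = 2.95750050°.
Web Mercator (R = 6378137 m): x = 329227.449 m, y = 6397563.717 m.

x 329230 m, y 6397560 m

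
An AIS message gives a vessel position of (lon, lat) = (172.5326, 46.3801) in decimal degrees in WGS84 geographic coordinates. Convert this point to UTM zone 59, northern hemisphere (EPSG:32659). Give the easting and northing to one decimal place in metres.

Zone 59 central meridian λ₀ = 6×59 − 183 = 171°; Δλ = +1.5326°.
Transverse Mercator on WGS84 with k₀ = 0.9996 gives E = 617856.879 m, N = 5137421.867 m.

E 617856.9 m, N 5137421.9 m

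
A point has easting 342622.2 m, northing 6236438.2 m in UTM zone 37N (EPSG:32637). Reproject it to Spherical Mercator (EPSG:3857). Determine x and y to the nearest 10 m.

x 4058720 m, y 7607680 m

Unproject from UTM 37N (λ₀ = 39°) → φ = 56.24669987°, λ = 36.46009927°.
Web Mercator (R = 6378137 m): x = 4058719.685 m, y = 7607684.196 m.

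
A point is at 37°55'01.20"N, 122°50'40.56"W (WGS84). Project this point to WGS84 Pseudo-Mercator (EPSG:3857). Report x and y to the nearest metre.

Web Mercator is spherical with R = a = 6378137 m.
x = R·λ = 6378137 × -2.144042738 = -13674998.319 m.
y = R·ln tan(π/4 + φ/2) = 6378137 × 0.716150707 = 4567707.323 m.

x -13674998 m, y 4567707 m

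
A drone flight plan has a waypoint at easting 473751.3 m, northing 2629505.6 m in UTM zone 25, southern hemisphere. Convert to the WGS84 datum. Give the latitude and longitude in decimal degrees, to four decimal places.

lat -66.4527°, lon -33.5888°

Zone 25S: λ₀ = -33°, k₀ = 0.9996, false easting 500000 m, false northing 10000000 m.
Meridian distance M = (N − FN)/k₀ = -7373443.8 m.
Inverse transverse Mercator on WGS84 gives φ = -66.45269998°, λ = -33.58879909°.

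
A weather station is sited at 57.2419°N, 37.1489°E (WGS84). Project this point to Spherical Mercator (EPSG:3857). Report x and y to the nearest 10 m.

x 4135400 m, y 7809720 m

Web Mercator is spherical with R = a = 6378137 m.
x = R·λ = 6378137 × 0.648370618 = 4135396.632 m.
y = R·ln tan(π/4 + φ/2) = 6378137 × 1.224451983 = 7809722.499 m.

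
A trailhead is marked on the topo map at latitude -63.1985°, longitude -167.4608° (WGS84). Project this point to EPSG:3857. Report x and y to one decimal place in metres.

x -18641651.0 m, y -9149089.9 m

Web Mercator is spherical with R = a = 6378137 m.
x = R·λ = 6378137 × -2.922742328 = -18641650.984 m.
y = R·ln tan(π/4 + φ/2) = 6378137 × -1.434445494 = -9149089.878 m.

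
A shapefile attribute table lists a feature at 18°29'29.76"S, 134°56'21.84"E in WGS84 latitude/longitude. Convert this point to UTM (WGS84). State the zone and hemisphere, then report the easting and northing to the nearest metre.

Longitude 134.9394° lies in the 6° band [132°, 138°), giving zone 53; latitude is south of the equator, so 53S.
Zone 53 central meridian λ₀ = 6×53 − 183 = 135°; Δλ = -0.0606°.
Transverse Mercator on WGS84 with k₀ = 0.9996 gives E = 493602.735 m, N = 7955423.281 m.

Zone 53S: E 493603 m, N 7955423 m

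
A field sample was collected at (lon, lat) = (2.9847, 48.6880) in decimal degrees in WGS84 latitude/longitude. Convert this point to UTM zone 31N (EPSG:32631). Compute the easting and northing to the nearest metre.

E 498874 m, N 5392773 m

Zone 31 central meridian λ₀ = 6×31 − 183 = 3°; Δλ = -0.0153°.
Transverse Mercator on WGS84 with k₀ = 0.9996 gives E = 498873.946 m, N = 5392773.278 m.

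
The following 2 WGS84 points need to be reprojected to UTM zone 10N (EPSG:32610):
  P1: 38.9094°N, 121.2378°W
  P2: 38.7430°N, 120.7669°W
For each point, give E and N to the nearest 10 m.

P1: E 652790 m, N 4308200 m; P2: E 694080 m, N 4290630 m

UTM zone 10N: λ₀ = -123°, k₀ = 0.9996.
P1 (38.9094°, -121.2378°) → (652791.535, 4308198.730) m.
P2 (38.7430°, -120.7669°) → (694076.369, 4290625.235) m.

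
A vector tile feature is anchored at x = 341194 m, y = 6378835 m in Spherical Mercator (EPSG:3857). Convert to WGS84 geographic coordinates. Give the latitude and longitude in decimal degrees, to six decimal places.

lat 49.609001°, lon 3.064998°

R = 6378137 m. λ = x/R = 3.06499785°.
φ = 2·arctan(exp(y/R)) − 90° = 2·arctan(2.71858) − 90° = 49.60900071°.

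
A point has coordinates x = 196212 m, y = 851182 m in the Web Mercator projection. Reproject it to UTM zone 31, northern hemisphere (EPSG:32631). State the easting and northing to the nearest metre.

Web Mercator inverse (R = 6378137 m) → φ = 7.62370213°, λ = 1.76260239°.
UTM 31N forward: E = 363507.369 m, N = 842893.470 m.

E 363507 m, N 842893 m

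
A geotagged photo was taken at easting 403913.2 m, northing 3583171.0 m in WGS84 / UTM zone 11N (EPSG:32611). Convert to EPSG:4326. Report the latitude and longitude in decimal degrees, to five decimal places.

Zone 11N: λ₀ = -117°, k₀ = 0.9996, false easting 500000 m.
Meridian distance M = (N − FN)/k₀ = 3584604.8 m.
Inverse transverse Mercator on WGS84 gives φ = 32.38139969°, λ = -118.02150019°.

lat 32.38140°, lon -118.02150°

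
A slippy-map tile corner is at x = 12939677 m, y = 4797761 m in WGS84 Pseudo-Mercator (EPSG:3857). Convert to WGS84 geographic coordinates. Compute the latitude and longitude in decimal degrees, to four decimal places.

lat 39.5292°, lon 116.2391°

R = 6378137 m. λ = x/R = 116.23909621°.
φ = 2·arctan(exp(y/R)) − 90° = 2·arctan(2.12170) − 90° = 39.52920053°.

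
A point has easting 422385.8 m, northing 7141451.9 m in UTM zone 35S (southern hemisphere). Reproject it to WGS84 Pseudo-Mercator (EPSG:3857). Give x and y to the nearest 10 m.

x 2919410 m, y -2979670 m

Unproject from UTM 35S (λ₀ = 27°) → φ = -25.84320004°, λ = 26.22550037°.
Web Mercator (R = 6378137 m): x = 2919409.347 m, y = -2979673.522 m.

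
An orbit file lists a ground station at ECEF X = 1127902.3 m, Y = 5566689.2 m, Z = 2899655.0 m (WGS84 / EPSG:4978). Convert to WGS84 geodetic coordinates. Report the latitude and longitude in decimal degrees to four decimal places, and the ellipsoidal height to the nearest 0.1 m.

lat 27.2013°, lon 78.5460°, h 3463.6 m

λ = atan2(Y, X) = 78.54599959°; p = √(X²+Y²) = 5679805.7 m.
Bowring's method on WGS84 (a = 6378137 m, b = 6356752.314 m) gives φ = 27.20130022°, h = 3463.591 m.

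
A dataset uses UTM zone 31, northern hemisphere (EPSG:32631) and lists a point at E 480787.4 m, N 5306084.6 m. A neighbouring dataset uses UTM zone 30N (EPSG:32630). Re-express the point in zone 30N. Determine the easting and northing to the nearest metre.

UTM 31N → geographic: φ = 47.90779957°, λ = 2.74290060°.
UTM 30N (λ₀ = -3°) forward: E = 929084.341 m, N = 5322035.632 m.

E 929084 m, N 5322036 m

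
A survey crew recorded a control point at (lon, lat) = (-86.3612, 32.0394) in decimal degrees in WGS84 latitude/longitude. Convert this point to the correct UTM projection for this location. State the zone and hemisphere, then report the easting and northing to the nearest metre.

Longitude -86.3612° lies in the 6° band [-90°, -84°), giving zone 16; latitude is north of the equator, so 16N.
Zone 16 central meridian λ₀ = 6×16 − 183 = -87°; Δλ = +0.6388°.
Transverse Mercator on WGS84 with k₀ = 0.9996 gives E = 560312.808 m, N = 3544981.269 m.

Zone 16N: E 560313 m, N 3544981 m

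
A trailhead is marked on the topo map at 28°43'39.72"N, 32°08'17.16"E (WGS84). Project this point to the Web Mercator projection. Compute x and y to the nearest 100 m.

x 3577600 m, y 3341000 m

Web Mercator is spherical with R = a = 6378137 m.
x = R·λ = 6378137 × 0.560915660 = 3577596.927 m.
y = R·ln tan(π/4 + φ/2) = 6378137 × 0.523825968 = 3341033.787 m.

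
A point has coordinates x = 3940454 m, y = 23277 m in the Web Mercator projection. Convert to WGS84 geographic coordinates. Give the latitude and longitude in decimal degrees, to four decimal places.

R = 6378137 m. λ = x/R = 35.39770055°.
φ = 2·arctan(exp(y/R)) − 90° = 2·arctan(1.00366) − 90° = 0.20910038°.

lat 0.2091°, lon 35.3977°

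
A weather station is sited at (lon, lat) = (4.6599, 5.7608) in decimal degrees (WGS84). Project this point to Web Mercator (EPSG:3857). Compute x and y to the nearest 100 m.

x 518700 m, y 642400 m

Web Mercator is spherical with R = a = 6378137 m.
x = R·λ = 6378137 × 0.081330598 = 518737.695 m.
y = R·ln tan(π/4 + φ/2) = 6378137 × 0.100714763 = 642372.557 m.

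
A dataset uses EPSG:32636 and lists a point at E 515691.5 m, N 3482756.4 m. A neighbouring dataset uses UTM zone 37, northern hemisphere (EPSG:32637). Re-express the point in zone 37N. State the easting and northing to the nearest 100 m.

E -54700 m, N 3497500 m

UTM 36N → geographic: φ = 31.47950026°, λ = 33.16519960°.
UTM 37N (λ₀ = 39°) forward: E = -54657.198 m, N = 3497524.147 m.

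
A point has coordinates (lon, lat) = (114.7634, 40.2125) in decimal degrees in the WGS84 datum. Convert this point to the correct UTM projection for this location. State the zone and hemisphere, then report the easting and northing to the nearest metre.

Longitude 114.7634° lies in the 6° band [114°, 120°), giving zone 50; latitude is north of the equator, so 50N.
Zone 50 central meridian λ₀ = 6×50 − 183 = 117°; Δλ = -2.2366°.
Transverse Mercator on WGS84 with k₀ = 0.9996 gives E = 309669.475 m, N = 4453742.152 m.

Zone 50N: E 309669 m, N 4453742 m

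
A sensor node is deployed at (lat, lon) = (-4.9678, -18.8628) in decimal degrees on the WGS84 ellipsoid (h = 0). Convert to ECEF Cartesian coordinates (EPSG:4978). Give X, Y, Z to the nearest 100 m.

WGS84: a = 6378137 m, e² = 0.006694380; N(φ) = a/√(1−e²sin²φ) = 6378297.098 m.
X = (N+h)·cosφ·cosλ = 6013080.454 m; Y = (N+h)·cosφ·sinλ = -2054376.854 m; Z = (N(1−e²)+h)·sinφ = -548636.661 m.

X 6013100 m, Y -2054400 m, Z -548600 m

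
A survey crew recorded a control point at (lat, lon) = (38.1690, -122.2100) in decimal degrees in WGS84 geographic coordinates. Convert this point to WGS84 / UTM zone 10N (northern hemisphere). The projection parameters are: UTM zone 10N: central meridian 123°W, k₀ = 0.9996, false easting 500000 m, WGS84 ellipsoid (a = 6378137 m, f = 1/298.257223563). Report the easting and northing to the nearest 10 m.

Zone 10 central meridian λ₀ = 6×10 − 183 = -123°; Δλ = +0.7900°.
Transverse Mercator on WGS84 with k₀ = 0.9996 gives E = 569200.937 m, N = 4224861.026 m.

E 569200 m, N 4224860 m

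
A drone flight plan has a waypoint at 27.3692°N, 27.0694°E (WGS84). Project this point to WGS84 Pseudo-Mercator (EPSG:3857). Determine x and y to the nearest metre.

x 3013352 m, y 3169675 m

Web Mercator is spherical with R = a = 6378137 m.
x = R·λ = 6378137 × 0.472450157 = 3013351.824 m.
y = R·ln tan(π/4 + φ/2) = 6378137 × 0.496959319 = 3169674.620 m.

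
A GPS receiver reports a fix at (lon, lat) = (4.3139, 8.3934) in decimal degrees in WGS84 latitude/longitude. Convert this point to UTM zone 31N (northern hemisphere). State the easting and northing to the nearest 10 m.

E 644660 m, N 928030 m

Zone 31 central meridian λ₀ = 6×31 − 183 = 3°; Δλ = +1.3139°.
Transverse Mercator on WGS84 with k₀ = 0.9996 gives E = 644660.741 m, N = 928031.396 m.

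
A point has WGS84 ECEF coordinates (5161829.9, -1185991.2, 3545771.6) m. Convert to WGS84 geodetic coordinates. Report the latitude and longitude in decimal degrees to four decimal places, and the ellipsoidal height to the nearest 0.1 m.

λ = atan2(Y, X) = -12.93980032°; p = √(X²+Y²) = 5296325.4 m.
Bowring's method on WGS84 (a = 6378137 m, b = 6356752.314 m) gives φ = 33.97950012°, h = 2165.708 m.

lat 33.9795°, lon -12.9398°, h 2165.7 m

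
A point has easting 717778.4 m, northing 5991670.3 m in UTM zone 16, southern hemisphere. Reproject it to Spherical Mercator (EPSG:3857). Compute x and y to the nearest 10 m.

Unproject from UTM 16S (λ₀ = -87°) → φ = -36.19529992°, λ = -84.57789995°.
Web Mercator (R = 6378137 m): x = -9415168.755 m, y = -4327527.723 m.

x -9415170 m, y -4327530 m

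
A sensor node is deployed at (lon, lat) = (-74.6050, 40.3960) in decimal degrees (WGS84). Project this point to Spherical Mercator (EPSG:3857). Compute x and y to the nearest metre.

x -8304991 m, y 4923656 m

Web Mercator is spherical with R = a = 6378137 m.
x = R·λ = 6378137 × -1.302102888 = -8304990.611 m.
y = R·ln tan(π/4 + φ/2) = 6378137 × 0.771958316 = 4923655.896 m.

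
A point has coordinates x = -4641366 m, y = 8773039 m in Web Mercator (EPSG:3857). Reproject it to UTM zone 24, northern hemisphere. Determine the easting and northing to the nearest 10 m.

Web Mercator inverse (R = 6378137 m) → φ = 61.63470111°, λ = -41.69410017°.
UTM 24N forward: E = 357232.606 m, N = 6836440.898 m.

E 357230 m, N 6836440 m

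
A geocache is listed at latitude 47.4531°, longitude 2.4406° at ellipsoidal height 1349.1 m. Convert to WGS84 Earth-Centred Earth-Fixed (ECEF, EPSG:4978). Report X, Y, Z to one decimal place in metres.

X 4317703.5 m, Y 184030.4 m, Z 4676967.3 m

WGS84: a = 6378137 m, e² = 0.006694380; N(φ) = a/√(1−e²sin²φ) = 6389756.017 m.
X = (N+h)·cosφ·cosλ = 4317703.533 m; Y = (N+h)·cosφ·sinλ = 184030.402 m; Z = (N(1−e²)+h)·sinφ = 4676967.325 m.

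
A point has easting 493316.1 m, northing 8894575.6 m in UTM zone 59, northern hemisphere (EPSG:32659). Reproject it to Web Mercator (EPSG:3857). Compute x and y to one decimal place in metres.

Unproject from UTM 59N (λ₀ = 171°) → φ = 80.11620001°, λ = 170.65120171°.
Web Mercator (R = 6378137 m): x = 18996804.878 m, y = 15613634.425 m.

x 18996804.9 m, y 15613634.4 m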